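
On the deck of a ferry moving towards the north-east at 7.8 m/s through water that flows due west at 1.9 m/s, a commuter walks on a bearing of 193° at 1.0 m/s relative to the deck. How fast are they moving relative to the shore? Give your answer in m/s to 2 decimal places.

In east/north components (m/s): commuter relative to ferry = (-0.225, -0.974); ferry relative to water = (5.515, 5.515); water relative to ground = (-1.900, 0.000).
Sum = (3.390, 4.541) m/s.
Speed = |(3.390, 4.541)| = 5.667 m/s.

5.67 m/s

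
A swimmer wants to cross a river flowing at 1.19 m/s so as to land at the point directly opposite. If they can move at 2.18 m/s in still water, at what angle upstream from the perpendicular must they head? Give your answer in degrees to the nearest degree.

To cancel the current, the upstream component of the swimmer's velocity must equal the flow: 2.18 sin θ = 1.19.
sin θ = 1.19 / 2.18 = 0.5459.
θ = arcsin(0.5459) = 33.084°.

33°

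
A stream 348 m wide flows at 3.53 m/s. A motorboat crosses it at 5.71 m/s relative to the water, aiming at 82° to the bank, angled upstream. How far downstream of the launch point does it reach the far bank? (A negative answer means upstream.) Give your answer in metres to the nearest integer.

168 m

Perpendicular speed = 5.654 m/s; crossing time = 348 / 5.654 = 61.545 s.
Net downstream speed = 2.735 m/s.
Drift = 2.735 × 61.545 = 168.344 m (downstream).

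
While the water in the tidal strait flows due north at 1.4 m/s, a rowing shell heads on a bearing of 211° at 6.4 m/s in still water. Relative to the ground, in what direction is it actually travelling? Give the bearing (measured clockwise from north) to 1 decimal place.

218.9°

Taking east as x and north as y: velocity relative to the water = (-3.296, -5.486) m/s; the water relative to ground = (0.000, 1.400) m/s.
Velocity relative to ground = (-3.296, -5.486) + (0.000, 1.400) = (-3.296, -4.086) m/s.
Bearing = atan2(-3.30, -4.09) = 218.89° clockwise from north.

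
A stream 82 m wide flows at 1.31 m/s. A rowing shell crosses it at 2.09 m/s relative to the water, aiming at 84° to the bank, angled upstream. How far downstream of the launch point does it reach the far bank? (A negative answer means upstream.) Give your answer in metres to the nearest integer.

43 m

Perpendicular speed = 2.079 m/s; crossing time = 82 / 2.079 = 39.451 s.
Net downstream speed = 1.092 m/s.
Drift = 1.092 × 39.451 = 43.062 m (downstream).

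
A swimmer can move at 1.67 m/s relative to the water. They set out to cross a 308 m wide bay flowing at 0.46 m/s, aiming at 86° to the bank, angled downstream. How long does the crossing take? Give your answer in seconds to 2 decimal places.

The component of the swimmer's velocity perpendicular to the bank is 1.67 × sin 86° = 1.666 m/s.
The flow acts along the bank and has no component across it.
Time = 308 / 1.666 = 184.881 s.

184.88 s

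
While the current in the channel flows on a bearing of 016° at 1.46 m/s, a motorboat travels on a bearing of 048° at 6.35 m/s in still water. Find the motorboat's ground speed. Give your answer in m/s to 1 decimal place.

Taking east as x and north as y: velocity relative to the water = (4.719, 4.249) m/s; the water relative to ground = (0.402, 1.403) m/s.
Velocity relative to ground = (4.719, 4.249) + (0.402, 1.403) = (5.121, 5.652) m/s.
Speed = |(5.121, 5.652)| = 7.627 m/s.

7.6 m/s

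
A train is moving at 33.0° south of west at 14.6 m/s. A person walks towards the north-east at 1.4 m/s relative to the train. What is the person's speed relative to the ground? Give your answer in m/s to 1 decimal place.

Taking east as x and north as y: train velocity = (-12.245, -7.952) m/s; person velocity relative to train = (0.990, 0.990) m/s.
Velocity relative to ground = (-12.245, -7.952) + (0.990, 0.990) = (-11.255, -6.962) m/s.
Speed = |(-11.255, -6.962)| = 13.234 m/s.

13.2 m/s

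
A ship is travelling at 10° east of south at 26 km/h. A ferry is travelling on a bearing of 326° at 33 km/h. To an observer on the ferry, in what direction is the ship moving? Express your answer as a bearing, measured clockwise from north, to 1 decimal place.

156.6°

Taking east as x and north as y: ship velocity = (4.515, -25.605) km/h; ferry velocity = (-18.453, 27.358) km/h.
Velocity of ship relative to ferry = (4.515, -25.605) − (-18.453, 27.358) = (22.968, -52.963) km/h.
Bearing = atan2(22.97, -52.96) = 156.56° clockwise from north.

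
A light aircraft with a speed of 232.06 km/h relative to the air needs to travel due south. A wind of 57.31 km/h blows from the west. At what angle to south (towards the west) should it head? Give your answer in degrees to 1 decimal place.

14.3°

The wind pushes perpendicular to the desired track; the heading must have a component into the wind equal to 57.31 km/h: 232.06 sin θ = 57.31.
sin θ = 0.2470, so θ = 14.298°.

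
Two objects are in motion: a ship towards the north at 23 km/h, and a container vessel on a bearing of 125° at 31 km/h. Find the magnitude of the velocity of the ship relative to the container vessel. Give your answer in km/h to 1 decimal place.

48.0 km/h

Taking east as x and north as y: ship velocity = (0.000, 23.000) km/h; container vessel velocity = (25.394, -17.781) km/h.
Velocity of ship relative to container vessel = (0.000, 23.000) − (25.394, -17.781) = (-25.394, 40.781) km/h.
Magnitude = |(-25.394, 40.781)| = 48.041 km/h.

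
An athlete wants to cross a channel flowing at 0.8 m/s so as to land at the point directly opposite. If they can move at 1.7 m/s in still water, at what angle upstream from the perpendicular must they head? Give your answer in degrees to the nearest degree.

28°

To cancel the current, the upstream component of the athlete's velocity must equal the flow: 1.7 sin θ = 0.8.
sin θ = 0.8 / 1.7 = 0.4706.
θ = arcsin(0.4706) = 28.072°.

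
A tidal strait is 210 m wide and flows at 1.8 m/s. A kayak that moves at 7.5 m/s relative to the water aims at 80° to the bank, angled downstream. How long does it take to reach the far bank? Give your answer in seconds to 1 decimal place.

The component of the kayak's velocity perpendicular to the bank is 7.5 × sin 80° = 7.386 m/s.
Only the cross-stream component determines the crossing time; the current contributes nothing perpendicular to the bank.
Time = 210 / 7.386 = 28.432 s.

28.4 s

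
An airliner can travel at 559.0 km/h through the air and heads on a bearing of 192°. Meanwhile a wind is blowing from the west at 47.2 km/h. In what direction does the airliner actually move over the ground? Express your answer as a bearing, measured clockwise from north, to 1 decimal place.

187.2°

Taking east as x and north as y: velocity relative to the air = (-116.223, -546.785) km/h; the air relative to ground = (47.200, 0.000) km/h.
Velocity relative to ground = (-116.223, -546.785) + (47.200, 0.000) = (-69.023, -546.785) km/h.
Bearing = atan2(-69.02, -546.78) = 187.19° clockwise from north.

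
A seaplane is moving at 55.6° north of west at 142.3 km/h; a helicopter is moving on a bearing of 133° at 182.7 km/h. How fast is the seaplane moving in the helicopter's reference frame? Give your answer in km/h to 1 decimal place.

323.1 km/h

Taking east as x and north as y: seaplane velocity = (-80.395, 117.414) km/h; helicopter velocity = (133.618, -124.601) km/h.
Velocity of seaplane relative to helicopter = (-80.395, 117.414) − (133.618, -124.601) = (-214.013, 242.015) km/h.
Magnitude = |(-214.013, 242.015)| = 323.068 km/h.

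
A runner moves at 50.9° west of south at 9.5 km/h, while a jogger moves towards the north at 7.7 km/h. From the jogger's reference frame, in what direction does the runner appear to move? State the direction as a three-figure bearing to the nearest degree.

208°

Taking east as x and north as y: runner velocity = (-7.372, -5.991) km/h; jogger velocity = (0.000, 7.700) km/h.
Velocity of runner relative to jogger = (-7.372, -5.991) − (0.000, 7.700) = (-7.372, -13.691) km/h.
Bearing = atan2(-7.37, -13.69) = 208.30° clockwise from north.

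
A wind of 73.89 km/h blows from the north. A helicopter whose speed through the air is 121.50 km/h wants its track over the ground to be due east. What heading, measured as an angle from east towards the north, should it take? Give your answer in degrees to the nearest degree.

37°

The wind pushes perpendicular to the desired track; the heading must have a component into the wind equal to 73.89 km/h: 121.50 sin θ = 73.89.
sin θ = 0.6081, so θ = 37.456°.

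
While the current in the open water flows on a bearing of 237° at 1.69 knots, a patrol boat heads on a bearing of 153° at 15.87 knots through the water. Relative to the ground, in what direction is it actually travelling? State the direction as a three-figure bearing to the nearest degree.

159°

Taking east as x and north as y: velocity relative to the water = (7.205, -14.140) knots; the water relative to ground = (-1.417, -0.920) knots.
Velocity relative to ground = (7.205, -14.140) + (-1.417, -0.920) = (5.787, -15.061) knots.
Bearing = atan2(5.79, -15.06) = 158.98° clockwise from north.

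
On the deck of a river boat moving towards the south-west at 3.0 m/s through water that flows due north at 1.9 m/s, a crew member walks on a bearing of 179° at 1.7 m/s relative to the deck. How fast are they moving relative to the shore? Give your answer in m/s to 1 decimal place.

2.8 m/s

In east/north components (m/s): crew member relative to river boat = (0.030, -1.700); river boat relative to water = (-2.121, -2.121); water relative to ground = (0.000, 1.900).
Sum = (-2.092, -1.921) m/s.
Speed = |(-2.092, -1.921)| = 2.840 m/s.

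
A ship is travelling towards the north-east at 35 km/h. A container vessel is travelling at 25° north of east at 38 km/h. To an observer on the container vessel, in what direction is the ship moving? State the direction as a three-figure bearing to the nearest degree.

Taking east as x and north as y: ship velocity = (24.749, 24.749) km/h; container vessel velocity = (34.440, 16.059) km/h.
Velocity of ship relative to container vessel = (24.749, 24.749) − (34.440, 16.059) = (-9.691, 8.689) km/h.
Bearing = atan2(-9.69, 8.69) = 311.88° clockwise from north.

312°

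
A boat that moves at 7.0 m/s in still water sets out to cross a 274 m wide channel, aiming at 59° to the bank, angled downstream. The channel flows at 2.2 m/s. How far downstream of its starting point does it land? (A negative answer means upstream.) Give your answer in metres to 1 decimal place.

265.1 m

Perpendicular speed = 6.000 m/s; crossing time = 274 / 6.000 = 45.665 s.
Net downstream speed = 5.805 m/s.
Drift = 5.805 × 45.665 = 265.100 m (downstream).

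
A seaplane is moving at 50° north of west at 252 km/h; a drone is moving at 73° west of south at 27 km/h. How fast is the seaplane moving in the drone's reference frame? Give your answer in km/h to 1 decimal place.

Taking east as x and north as y: seaplane velocity = (-161.982, 193.043) km/h; drone velocity = (-25.820, -7.894) km/h.
Velocity of seaplane relative to drone = (-161.982, 193.043) − (-25.820, -7.894) = (-136.162, 200.937) km/h.
Magnitude = |(-136.162, 200.937)| = 242.726 km/h.

242.7 km/h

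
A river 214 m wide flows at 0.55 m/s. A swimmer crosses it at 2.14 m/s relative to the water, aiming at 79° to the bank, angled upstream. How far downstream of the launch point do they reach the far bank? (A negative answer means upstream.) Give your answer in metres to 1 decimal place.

Perpendicular speed = 2.101 m/s; crossing time = 214 / 2.101 = 101.872 s.
Net downstream speed = 0.142 m/s.
Drift = 0.142 × 101.872 = 14.432 m (downstream).

14.4 m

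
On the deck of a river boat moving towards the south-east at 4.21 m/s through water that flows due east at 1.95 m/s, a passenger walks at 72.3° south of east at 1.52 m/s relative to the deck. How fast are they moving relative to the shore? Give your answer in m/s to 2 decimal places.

In east/north components (m/s): passenger relative to river boat = (0.462, -1.448); river boat relative to water = (2.977, -2.977); water relative to ground = (1.950, 0.000).
Sum = (5.389, -4.425) m/s.
Speed = |(5.389, -4.425)| = 6.973 m/s.

6.97 m/s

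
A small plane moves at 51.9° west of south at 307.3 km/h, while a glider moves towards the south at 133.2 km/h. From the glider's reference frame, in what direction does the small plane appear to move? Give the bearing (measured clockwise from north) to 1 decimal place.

256.9°

Taking east as x and north as y: small plane velocity = (-241.825, -189.615) km/h; glider velocity = (0.000, -133.200) km/h.
Velocity of small plane relative to glider = (-241.825, -189.615) − (0.000, -133.200) = (-241.825, -56.415) km/h.
Bearing = atan2(-241.83, -56.42) = 256.87° clockwise from north.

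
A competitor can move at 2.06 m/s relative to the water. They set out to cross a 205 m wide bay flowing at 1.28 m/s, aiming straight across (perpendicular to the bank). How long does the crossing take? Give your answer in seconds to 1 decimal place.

99.5 s

The component of the competitor's velocity perpendicular to the bank is 2.06 m/s.
The current is parallel to the bank, so it does not affect the crossing time.
Time = 205 / 2.060 = 99.515 s.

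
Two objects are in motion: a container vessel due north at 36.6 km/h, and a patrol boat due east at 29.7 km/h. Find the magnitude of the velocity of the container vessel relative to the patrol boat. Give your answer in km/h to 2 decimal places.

Taking east as x and north as y: container vessel velocity = (0.000, 36.600) km/h; patrol boat velocity = (29.700, 0.000) km/h.
Velocity of container vessel relative to patrol boat = (0.000, 36.600) − (29.700, 0.000) = (-29.700, 36.600) km/h.
Magnitude = |(-29.700, 36.600)| = 47.134 km/h.

47.13 km/h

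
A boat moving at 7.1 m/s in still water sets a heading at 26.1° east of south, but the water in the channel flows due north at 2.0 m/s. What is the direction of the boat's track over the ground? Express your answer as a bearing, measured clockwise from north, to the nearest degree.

144°

Taking east as x and north as y: velocity relative to the water = (3.124, -6.376) m/s; the water relative to ground = (0.000, 2.000) m/s.
Velocity relative to ground = (3.124, -6.376) + (0.000, 2.000) = (3.124, -4.376) m/s.
Bearing = atan2(3.12, -4.38) = 144.48° clockwise from north.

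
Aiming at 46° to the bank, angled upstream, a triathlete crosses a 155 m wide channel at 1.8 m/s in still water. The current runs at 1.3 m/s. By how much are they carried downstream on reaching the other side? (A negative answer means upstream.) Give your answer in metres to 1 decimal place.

5.9 m

Perpendicular speed = 1.295 m/s; crossing time = 155 / 1.295 = 119.709 s.
Net downstream speed = 0.050 m/s.
Drift = 0.050 × 119.709 = 5.939 m (downstream).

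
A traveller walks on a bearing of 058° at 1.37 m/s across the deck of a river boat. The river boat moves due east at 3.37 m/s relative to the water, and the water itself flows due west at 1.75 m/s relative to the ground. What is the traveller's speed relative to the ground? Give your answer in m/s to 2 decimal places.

2.87 m/s

In east/north components (m/s): traveller relative to river boat = (1.162, 0.726); river boat relative to water = (3.370, 0.000); water relative to ground = (-1.750, 0.000).
Sum = (2.782, 0.726) m/s.
Speed = |(2.782, 0.726)| = 2.875 m/s.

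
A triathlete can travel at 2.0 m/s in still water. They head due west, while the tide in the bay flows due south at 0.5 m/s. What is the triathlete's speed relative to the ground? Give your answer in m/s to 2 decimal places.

Taking east as x and north as y: velocity relative to the water = (-2.000, 0.000) m/s; the water relative to ground = (0.000, -0.500) m/s.
Velocity relative to ground = (-2.000, 0.000) + (0.000, -0.500) = (-2.000, -0.500) m/s.
Speed = |(-2.000, -0.500)| = 2.062 m/s.

2.06 m/s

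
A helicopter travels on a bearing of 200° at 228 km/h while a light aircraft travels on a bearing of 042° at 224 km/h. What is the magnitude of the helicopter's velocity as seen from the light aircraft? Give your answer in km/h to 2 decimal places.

Taking east as x and north as y: helicopter velocity = (-77.981, -214.250) km/h; light aircraft velocity = (149.885, 166.464) km/h.
Velocity of helicopter relative to light aircraft = (-77.981, -214.250) − (149.885, 166.464) = (-227.866, -380.714) km/h.
Magnitude = |(-227.866, -380.714)| = 443.696 km/h.

443.70 km/h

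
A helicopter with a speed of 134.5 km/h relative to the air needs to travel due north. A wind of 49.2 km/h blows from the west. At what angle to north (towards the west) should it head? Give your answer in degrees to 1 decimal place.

21.5°

The wind pushes perpendicular to the desired track; the heading must have a component into the wind equal to 49.2 km/h: 134.5 sin θ = 49.2.
sin θ = 0.3658, so θ = 21.457°.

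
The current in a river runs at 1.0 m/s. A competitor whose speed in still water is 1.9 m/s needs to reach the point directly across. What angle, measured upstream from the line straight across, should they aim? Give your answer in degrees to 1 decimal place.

To cancel the current, the upstream component of the competitor's velocity must equal the flow: 1.9 sin θ = 1.0.
sin θ = 1.0 / 1.9 = 0.5263.
θ = arcsin(0.5263) = 31.757°.

31.8°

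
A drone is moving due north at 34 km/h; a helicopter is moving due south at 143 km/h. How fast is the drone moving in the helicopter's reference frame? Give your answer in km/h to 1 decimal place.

Taking east as x and north as y: drone velocity = (0.000, 34.000) km/h; helicopter velocity = (0.000, -143.000) km/h.
Velocity of drone relative to helicopter = (0.000, 34.000) − (0.000, -143.000) = (0.000, 177.000) km/h.
Magnitude = |(0.000, 177.000)| = 177.000 km/h.

177.0 km/h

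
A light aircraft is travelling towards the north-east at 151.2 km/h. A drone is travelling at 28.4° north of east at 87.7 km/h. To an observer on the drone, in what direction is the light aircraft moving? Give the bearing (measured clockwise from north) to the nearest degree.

Taking east as x and north as y: light aircraft velocity = (106.915, 106.915) km/h; drone velocity = (77.145, 41.712) km/h.
Velocity of light aircraft relative to drone = (106.915, 106.915) − (77.145, 41.712) = (29.769, 65.202) km/h.
Bearing = atan2(29.77, 65.20) = 24.54° clockwise from north.

025°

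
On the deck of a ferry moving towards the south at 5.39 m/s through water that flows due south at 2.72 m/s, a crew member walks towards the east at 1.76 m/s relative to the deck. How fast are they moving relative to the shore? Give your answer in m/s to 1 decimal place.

In east/north components (m/s): crew member relative to ferry = (1.760, 0.000); ferry relative to water = (0.000, -5.390); water relative to ground = (0.000, -2.720).
Sum = (1.760, -8.110) m/s.
Speed = |(1.760, -8.110)| = 8.299 m/s.

8.3 m/s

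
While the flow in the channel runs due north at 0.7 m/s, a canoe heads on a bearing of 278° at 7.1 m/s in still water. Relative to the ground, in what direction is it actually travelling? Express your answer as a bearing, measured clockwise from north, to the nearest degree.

Taking east as x and north as y: velocity relative to the water = (-7.031, 0.988) m/s; the water relative to ground = (0.000, 0.700) m/s.
Velocity relative to ground = (-7.031, 0.988) + (0.000, 0.700) = (-7.031, 1.688) m/s.
Bearing = atan2(-7.03, 1.69) = 283.50° clockwise from north.

284°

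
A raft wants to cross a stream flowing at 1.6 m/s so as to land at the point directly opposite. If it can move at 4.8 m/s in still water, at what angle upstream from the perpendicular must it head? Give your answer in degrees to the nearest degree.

To cancel the current, the upstream component of the raft's velocity must equal the flow: 4.8 sin θ = 1.6.
sin θ = 1.6 / 4.8 = 0.3333.
θ = arcsin(0.3333) = 19.471°.

19°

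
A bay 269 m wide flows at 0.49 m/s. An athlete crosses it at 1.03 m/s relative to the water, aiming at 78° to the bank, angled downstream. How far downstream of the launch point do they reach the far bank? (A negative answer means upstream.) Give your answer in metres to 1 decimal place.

188.0 m

Perpendicular speed = 1.007 m/s; crossing time = 269 / 1.007 = 267.000 s.
Net downstream speed = 0.704 m/s.
Drift = 0.704 × 267.000 = 188.008 m (downstream).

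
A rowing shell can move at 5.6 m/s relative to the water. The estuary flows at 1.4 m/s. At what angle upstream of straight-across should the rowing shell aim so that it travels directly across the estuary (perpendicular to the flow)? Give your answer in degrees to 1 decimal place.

To cancel the current, the upstream component of the rowing shell's velocity must equal the flow: 5.6 sin θ = 1.4.
sin θ = 1.4 / 5.6 = 0.2500.
θ = arcsin(0.2500) = 14.478°.

14.5°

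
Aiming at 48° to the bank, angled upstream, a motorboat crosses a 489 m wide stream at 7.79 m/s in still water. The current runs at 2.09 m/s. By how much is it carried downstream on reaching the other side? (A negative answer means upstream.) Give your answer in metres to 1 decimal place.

-263.8 m

Perpendicular speed = 5.789 m/s; crossing time = 489 / 5.789 = 84.469 s.
Net downstream speed = -3.123 m/s.
Drift = -3.123 × 84.469 = -263.757 m (upstream).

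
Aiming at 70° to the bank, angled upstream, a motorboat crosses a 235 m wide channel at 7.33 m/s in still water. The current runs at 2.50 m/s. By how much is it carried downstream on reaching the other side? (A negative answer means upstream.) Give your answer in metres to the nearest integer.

Perpendicular speed = 6.888 m/s; crossing time = 235 / 6.888 = 34.118 s.
Net downstream speed = -0.007 m/s.
Drift = -0.007 × 34.118 = -0.239 m (upstream).

-0 m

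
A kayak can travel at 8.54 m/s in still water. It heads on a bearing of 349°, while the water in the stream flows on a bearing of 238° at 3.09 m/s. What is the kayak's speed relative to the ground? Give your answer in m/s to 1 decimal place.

8.0 m/s

Taking east as x and north as y: velocity relative to the water = (-1.630, 8.383) m/s; the water relative to ground = (-2.620, -1.637) m/s.
Velocity relative to ground = (-1.630, 8.383) + (-2.620, -1.637) = (-4.250, 6.746) m/s.
Speed = |(-4.250, 6.746)| = 7.973 m/s.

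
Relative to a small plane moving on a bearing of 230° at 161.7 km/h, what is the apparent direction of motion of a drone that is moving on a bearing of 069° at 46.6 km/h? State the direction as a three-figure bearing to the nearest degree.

Taking east as x and north as y: drone velocity = (43.505, 16.700) km/h; small plane velocity = (-123.869, -103.939) km/h.
Velocity of drone relative to small plane = (43.505, 16.700) − (-123.869, -103.939) = (167.374, 120.639) km/h.
Bearing = atan2(167.37, 120.64) = 54.22° clockwise from north.

054°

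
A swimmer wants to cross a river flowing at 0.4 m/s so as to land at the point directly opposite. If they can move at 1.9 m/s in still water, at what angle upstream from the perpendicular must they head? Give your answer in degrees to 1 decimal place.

12.2°

To cancel the current, the upstream component of the swimmer's velocity must equal the flow: 1.9 sin θ = 0.4.
sin θ = 0.4 / 1.9 = 0.2105.
θ = arcsin(0.2105) = 12.153°.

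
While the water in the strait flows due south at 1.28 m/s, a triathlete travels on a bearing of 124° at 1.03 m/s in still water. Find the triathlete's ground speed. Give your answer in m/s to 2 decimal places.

Taking east as x and north as y: velocity relative to the water = (0.854, -0.576) m/s; the water relative to ground = (0.000, -1.280) m/s.
Velocity relative to ground = (0.854, -0.576) + (0.000, -1.280) = (0.854, -1.856) m/s.
Speed = |(0.854, -1.856)| = 2.043 m/s.

2.04 m/s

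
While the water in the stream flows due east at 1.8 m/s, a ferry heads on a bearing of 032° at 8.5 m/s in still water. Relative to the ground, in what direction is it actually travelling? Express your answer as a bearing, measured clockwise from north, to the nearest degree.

Taking east as x and north as y: velocity relative to the water = (4.504, 7.208) m/s; the water relative to ground = (1.800, 0.000) m/s.
Velocity relative to ground = (4.504, 7.208) + (1.800, 0.000) = (6.304, 7.208) m/s.
Bearing = atan2(6.30, 7.21) = 41.17° clockwise from north.

041°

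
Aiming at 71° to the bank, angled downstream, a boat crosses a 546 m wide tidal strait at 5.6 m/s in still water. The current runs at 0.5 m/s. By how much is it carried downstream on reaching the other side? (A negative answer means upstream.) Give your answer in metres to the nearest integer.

240 m

Perpendicular speed = 5.295 m/s; crossing time = 546 / 5.295 = 103.118 s.
Net downstream speed = 2.323 m/s.
Drift = 2.323 × 103.118 = 239.562 m (downstream).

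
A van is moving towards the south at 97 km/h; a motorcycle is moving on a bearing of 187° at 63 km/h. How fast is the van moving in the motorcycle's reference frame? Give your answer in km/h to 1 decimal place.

35.3 km/h

Taking east as x and north as y: van velocity = (0.000, -97.000) km/h; motorcycle velocity = (-7.678, -62.530) km/h.
Velocity of van relative to motorcycle = (0.000, -97.000) − (-7.678, -62.530) = (7.678, -34.470) km/h.
Magnitude = |(7.678, -34.470)| = 35.314 km/h.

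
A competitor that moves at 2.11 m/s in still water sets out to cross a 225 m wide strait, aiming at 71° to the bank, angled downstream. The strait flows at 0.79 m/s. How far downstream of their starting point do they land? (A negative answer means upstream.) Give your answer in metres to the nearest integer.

167 m

Perpendicular speed = 1.995 m/s; crossing time = 225 / 1.995 = 112.779 s.
Net downstream speed = 1.477 m/s.
Drift = 1.477 × 112.779 = 166.569 m (downstream).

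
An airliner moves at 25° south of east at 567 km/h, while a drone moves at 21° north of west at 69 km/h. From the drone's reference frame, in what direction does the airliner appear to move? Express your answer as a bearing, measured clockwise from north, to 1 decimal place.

Taking east as x and north as y: airliner velocity = (513.877, -239.625) km/h; drone velocity = (-64.417, 24.727) km/h.
Velocity of airliner relative to drone = (513.877, -239.625) − (-64.417, 24.727) = (578.294, -264.352) km/h.
Bearing = atan2(578.29, -264.35) = 114.57° clockwise from north.

114.6°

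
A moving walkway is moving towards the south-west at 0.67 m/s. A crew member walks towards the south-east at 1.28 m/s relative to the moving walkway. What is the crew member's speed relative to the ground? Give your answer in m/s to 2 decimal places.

1.44 m/s

Taking east as x and north as y: moving walkway velocity = (-0.474, -0.474) m/s; crew member velocity relative to moving walkway = (0.905, -0.905) m/s.
Velocity relative to ground = (-0.474, -0.474) + (0.905, -0.905) = (0.431, -1.379) m/s.
Speed = |(0.431, -1.379)| = 1.445 m/s.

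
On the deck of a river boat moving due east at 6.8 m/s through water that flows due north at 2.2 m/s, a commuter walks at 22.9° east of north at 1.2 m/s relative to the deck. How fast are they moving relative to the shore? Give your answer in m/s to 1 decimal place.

In east/north components (m/s): commuter relative to river boat = (0.467, 1.105); river boat relative to water = (6.800, 0.000); water relative to ground = (0.000, 2.200).
Sum = (7.267, 3.305) m/s.
Speed = |(7.267, 3.305)| = 7.983 m/s.

8.0 m/s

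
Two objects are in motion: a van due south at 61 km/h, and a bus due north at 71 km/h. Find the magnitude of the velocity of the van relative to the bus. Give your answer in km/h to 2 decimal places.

132.00 km/h

Taking east as x and north as y: van velocity = (0.000, -61.000) km/h; bus velocity = (0.000, 71.000) km/h.
Velocity of van relative to bus = (0.000, -61.000) − (0.000, 71.000) = (0.000, -132.000) km/h.
Magnitude = |(0.000, -132.000)| = 132.000 km/h.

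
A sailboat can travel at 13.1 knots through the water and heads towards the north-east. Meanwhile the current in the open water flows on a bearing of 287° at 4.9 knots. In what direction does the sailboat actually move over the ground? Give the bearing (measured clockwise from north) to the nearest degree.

Taking east as x and north as y: velocity relative to the water = (9.263, 9.263) knots; the water relative to ground = (-4.686, 1.433) knots.
Velocity relative to ground = (9.263, 9.263) + (-4.686, 1.433) = (4.577, 10.696) knots.
Bearing = atan2(4.58, 10.70) = 23.17° clockwise from north.

023°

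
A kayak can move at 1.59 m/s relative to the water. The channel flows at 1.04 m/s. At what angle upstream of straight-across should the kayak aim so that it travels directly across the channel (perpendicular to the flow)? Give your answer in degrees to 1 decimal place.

40.9°

To cancel the current, the upstream component of the kayak's velocity must equal the flow: 1.59 sin θ = 1.04.
sin θ = 1.04 / 1.59 = 0.6541.
θ = arcsin(0.6541) = 40.851°.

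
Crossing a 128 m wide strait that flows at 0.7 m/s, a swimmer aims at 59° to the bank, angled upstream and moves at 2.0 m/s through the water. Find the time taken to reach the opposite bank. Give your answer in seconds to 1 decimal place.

74.7 s

The component of the swimmer's velocity perpendicular to the bank is 2.0 × sin 59° = 1.714 m/s.
The flow acts along the bank and has no component across it.
Time = 128 / 1.714 = 74.665 s.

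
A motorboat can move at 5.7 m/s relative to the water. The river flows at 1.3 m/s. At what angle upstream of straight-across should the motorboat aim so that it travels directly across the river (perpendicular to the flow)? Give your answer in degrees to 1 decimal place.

To cancel the current, the upstream component of the motorboat's velocity must equal the flow: 5.7 sin θ = 1.3.
sin θ = 1.3 / 5.7 = 0.2281.
θ = arcsin(0.2281) = 13.183°.

13.2°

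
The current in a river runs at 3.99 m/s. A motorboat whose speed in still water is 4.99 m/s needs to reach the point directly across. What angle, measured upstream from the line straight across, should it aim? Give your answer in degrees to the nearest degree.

53°

To cancel the current, the upstream component of the motorboat's velocity must equal the flow: 4.99 sin θ = 3.99.
sin θ = 3.99 / 4.99 = 0.7996.
θ = arcsin(0.7996) = 53.092°.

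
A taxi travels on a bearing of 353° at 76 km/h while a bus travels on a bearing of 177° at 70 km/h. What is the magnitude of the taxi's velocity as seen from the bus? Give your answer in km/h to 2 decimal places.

145.91 km/h

Taking east as x and north as y: taxi velocity = (-9.262, 75.434) km/h; bus velocity = (3.664, -69.904) km/h.
Velocity of taxi relative to bus = (-9.262, 75.434) − (3.664, -69.904) = (-12.926, 145.338) km/h.
Magnitude = |(-12.926, 145.338)| = 145.911 km/h.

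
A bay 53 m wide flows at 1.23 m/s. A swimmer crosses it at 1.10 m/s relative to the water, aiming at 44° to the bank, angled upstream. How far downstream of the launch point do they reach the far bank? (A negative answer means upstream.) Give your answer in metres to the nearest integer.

30 m

Perpendicular speed = 0.764 m/s; crossing time = 53 / 0.764 = 69.360 s.
Net downstream speed = 0.439 m/s.
Drift = 0.439 × 69.360 = 30.430 m (downstream).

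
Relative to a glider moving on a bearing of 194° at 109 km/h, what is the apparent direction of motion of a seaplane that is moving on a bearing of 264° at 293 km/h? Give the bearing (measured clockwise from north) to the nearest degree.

Taking east as x and north as y: seaplane velocity = (-291.395, -30.627) km/h; glider velocity = (-26.369, -105.762) km/h.
Velocity of seaplane relative to glider = (-291.395, -30.627) − (-26.369, -105.762) = (-265.025, 75.135) km/h.
Bearing = atan2(-265.03, 75.14) = 285.83° clockwise from north.

286°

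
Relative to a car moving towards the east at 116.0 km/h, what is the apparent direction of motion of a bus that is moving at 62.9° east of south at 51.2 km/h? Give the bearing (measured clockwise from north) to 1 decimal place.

Taking east as x and north as y: bus velocity = (45.579, -23.324) km/h; car velocity = (116.000, 0.000) km/h.
Velocity of bus relative to car = (45.579, -23.324) − (116.000, 0.000) = (-70.421, -23.324) km/h.
Bearing = atan2(-70.42, -23.32) = 251.67° clockwise from north.

251.7°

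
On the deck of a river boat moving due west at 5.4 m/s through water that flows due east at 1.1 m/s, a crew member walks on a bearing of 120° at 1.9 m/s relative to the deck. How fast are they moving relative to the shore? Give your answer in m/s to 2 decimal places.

2.82 m/s

In east/north components (m/s): crew member relative to river boat = (1.645, -0.950); river boat relative to water = (-5.400, 0.000); water relative to ground = (1.100, 0.000).
Sum = (-2.655, -0.950) m/s.
Speed = |(-2.655, -0.950)| = 2.819 m/s.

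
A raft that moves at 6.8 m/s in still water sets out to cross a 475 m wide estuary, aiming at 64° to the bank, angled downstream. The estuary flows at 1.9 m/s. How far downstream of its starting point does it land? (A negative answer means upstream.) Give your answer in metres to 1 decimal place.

Perpendicular speed = 6.112 m/s; crossing time = 475 / 6.112 = 77.719 s.
Net downstream speed = 4.881 m/s.
Drift = 4.881 × 77.719 = 379.338 m (downstream).

379.3 m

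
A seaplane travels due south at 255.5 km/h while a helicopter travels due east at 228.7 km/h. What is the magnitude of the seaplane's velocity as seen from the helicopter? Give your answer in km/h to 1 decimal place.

Taking east as x and north as y: seaplane velocity = (0.000, -255.500) km/h; helicopter velocity = (228.700, 0.000) km/h.
Velocity of seaplane relative to helicopter = (0.000, -255.500) − (228.700, 0.000) = (-228.700, -255.500) km/h.
Magnitude = |(-228.700, -255.500)| = 342.905 km/h.

342.9 km/h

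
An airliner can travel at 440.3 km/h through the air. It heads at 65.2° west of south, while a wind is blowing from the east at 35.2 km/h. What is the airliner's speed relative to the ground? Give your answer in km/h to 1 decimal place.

472.5 km/h

Taking east as x and north as y: velocity relative to the air = (-399.694, -184.685) km/h; the air relative to ground = (-35.200, 0.000) km/h.
Velocity relative to ground = (-399.694, -184.685) + (-35.200, 0.000) = (-434.894, -184.685) km/h.
Speed = |(-434.894, -184.685)| = 472.485 km/h.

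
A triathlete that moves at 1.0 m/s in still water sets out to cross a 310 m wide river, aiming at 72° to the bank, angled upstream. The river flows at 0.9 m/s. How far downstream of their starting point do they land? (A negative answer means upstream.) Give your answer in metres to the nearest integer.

Perpendicular speed = 0.951 m/s; crossing time = 310 / 0.951 = 325.953 s.
Net downstream speed = 0.591 m/s.
Drift = 0.591 × 325.953 = 192.633 m (downstream).

193 m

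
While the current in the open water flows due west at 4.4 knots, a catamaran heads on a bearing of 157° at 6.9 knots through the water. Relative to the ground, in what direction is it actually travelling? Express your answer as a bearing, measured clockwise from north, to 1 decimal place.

195.0°

Taking east as x and north as y: velocity relative to the water = (2.696, -6.351) knots; the water relative to ground = (-4.400, 0.000) knots.
Velocity relative to ground = (2.696, -6.351) + (-4.400, 0.000) = (-1.704, -6.351) knots.
Bearing = atan2(-1.70, -6.35) = 195.02° clockwise from north.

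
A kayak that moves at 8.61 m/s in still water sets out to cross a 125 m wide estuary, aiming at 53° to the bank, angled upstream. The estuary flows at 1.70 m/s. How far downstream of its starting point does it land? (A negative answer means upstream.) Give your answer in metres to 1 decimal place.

-63.3 m

Perpendicular speed = 6.876 m/s; crossing time = 125 / 6.876 = 18.179 s.
Net downstream speed = -3.482 m/s.
Drift = -3.482 × 18.179 = -63.291 m (upstream).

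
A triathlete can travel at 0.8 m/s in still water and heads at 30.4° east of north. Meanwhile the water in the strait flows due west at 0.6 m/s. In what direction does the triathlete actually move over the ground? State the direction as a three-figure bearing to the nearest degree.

Taking east as x and north as y: velocity relative to the water = (0.405, 0.690) m/s; the water relative to ground = (-0.600, 0.000) m/s.
Velocity relative to ground = (0.405, 0.690) + (-0.600, 0.000) = (-0.195, 0.690) m/s.
Bearing = atan2(-0.20, 0.69) = 344.21° clockwise from north.

344°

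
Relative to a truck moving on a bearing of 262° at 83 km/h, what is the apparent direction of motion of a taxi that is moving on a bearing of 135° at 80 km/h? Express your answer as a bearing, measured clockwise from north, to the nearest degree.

Taking east as x and north as y: taxi velocity = (56.569, -56.569) km/h; truck velocity = (-82.192, -11.551) km/h.
Velocity of taxi relative to truck = (56.569, -56.569) − (-82.192, -11.551) = (138.761, -45.017) km/h.
Bearing = atan2(138.76, -45.02) = 107.97° clockwise from north.

108°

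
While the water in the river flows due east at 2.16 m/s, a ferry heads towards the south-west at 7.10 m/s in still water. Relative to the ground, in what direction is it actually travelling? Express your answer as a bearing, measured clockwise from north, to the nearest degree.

210°

Taking east as x and north as y: velocity relative to the water = (-5.020, -5.020) m/s; the water relative to ground = (2.160, 0.000) m/s.
Velocity relative to ground = (-5.020, -5.020) + (2.160, 0.000) = (-2.860, -5.020) m/s.
Bearing = atan2(-2.86, -5.02) = 209.67° clockwise from north.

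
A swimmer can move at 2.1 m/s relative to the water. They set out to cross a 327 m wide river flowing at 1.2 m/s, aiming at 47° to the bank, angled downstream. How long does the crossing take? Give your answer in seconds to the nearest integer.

213 s

The component of the swimmer's velocity perpendicular to the bank is 2.1 × sin 47° = 1.536 m/s.
The flow acts along the bank and has no component across it.
Time = 327 / 1.536 = 212.912 s.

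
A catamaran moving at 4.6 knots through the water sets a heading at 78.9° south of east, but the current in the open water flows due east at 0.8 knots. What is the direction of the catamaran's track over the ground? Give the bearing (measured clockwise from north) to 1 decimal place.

Taking east as x and north as y: velocity relative to the water = (0.886, -4.514) knots; the water relative to ground = (0.800, 0.000) knots.
Velocity relative to ground = (0.886, -4.514) + (0.800, 0.000) = (1.686, -4.514) knots.
Bearing = atan2(1.69, -4.51) = 159.52° clockwise from north.

159.5°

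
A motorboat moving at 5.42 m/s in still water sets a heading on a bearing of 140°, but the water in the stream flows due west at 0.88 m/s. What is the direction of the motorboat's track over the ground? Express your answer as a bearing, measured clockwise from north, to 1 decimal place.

Taking east as x and north as y: velocity relative to the water = (3.484, -4.152) m/s; the water relative to ground = (-0.880, 0.000) m/s.
Velocity relative to ground = (3.484, -4.152) + (-0.880, 0.000) = (2.604, -4.152) m/s.
Bearing = atan2(2.60, -4.15) = 147.91° clockwise from north.

147.9°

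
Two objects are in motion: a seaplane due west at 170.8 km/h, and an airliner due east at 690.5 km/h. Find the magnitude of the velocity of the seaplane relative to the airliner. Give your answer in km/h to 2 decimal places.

861.30 km/h

Taking east as x and north as y: seaplane velocity = (-170.800, 0.000) km/h; airliner velocity = (690.500, 0.000) km/h.
Velocity of seaplane relative to airliner = (-170.800, 0.000) − (690.500, 0.000) = (-861.300, 0.000) km/h.
Magnitude = |(-861.300, 0.000)| = 861.300 km/h.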